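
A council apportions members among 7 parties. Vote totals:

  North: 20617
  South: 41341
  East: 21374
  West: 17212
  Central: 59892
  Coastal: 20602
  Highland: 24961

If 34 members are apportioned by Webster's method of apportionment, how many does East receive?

4

Standard divisor 205999/34 ≈ 6058.794; standard quotas: North 3.403, South 6.823, East 3.528, West 2.841, Central 9.885, Coastal 3.400, Highland 4.120.
Rounding to the nearest integer gives North 3, South 7, East 4, West 3, Central 10, Coastal 3, Highland 4 — total 34, matching the house size, so no adjustment is needed.
East receives 4.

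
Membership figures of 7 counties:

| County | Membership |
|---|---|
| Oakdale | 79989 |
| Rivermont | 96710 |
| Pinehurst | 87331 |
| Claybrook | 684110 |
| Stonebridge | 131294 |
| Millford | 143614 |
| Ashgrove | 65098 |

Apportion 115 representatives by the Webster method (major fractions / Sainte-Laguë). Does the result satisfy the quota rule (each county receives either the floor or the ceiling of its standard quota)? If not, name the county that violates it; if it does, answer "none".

Claybrook

Standard quotas: Oakdale 7.141, Rivermont 8.634, Pinehurst 7.797, Claybrook 61.074, Stonebridge 11.721, Millford 12.821, Ashgrove 5.812.
Webster allocation: Oakdale 7, Rivermont 9, Pinehurst 8, Claybrook 60, Stonebridge 12, Millford 13, Ashgrove 6.
Claybrook has quota 61.074 (lower 61, upper 62) but receives 60 — outside the quota interval.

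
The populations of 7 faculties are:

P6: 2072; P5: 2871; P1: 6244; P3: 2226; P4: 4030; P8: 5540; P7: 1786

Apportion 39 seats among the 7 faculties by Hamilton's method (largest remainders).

P6: 3, P5: 5, P1: 10, P3: 3, P4: 6, P8: 9, P7: 3

Standard divisor: 24769 ÷ 39 ≈ 635.103.
Standard quotas: P6 3.2625, P5 4.5205, P1 9.8315, P3 3.5049, P4 6.3454, P8 8.7230, P7 2.8121.
Lower quotas: P6 3, P5 4, P1 9, P3 3, P4 6, P8 8, P7 2 (sum 35, leaving 4 seats).
Remainders in descending order: P1 0.8315, P7 0.8121, P8 0.7230, P5 0.5205, P3 0.5049, P4 0.3454, P6 0.2625.
Largest remainders: P1, P7, P8, P5 receive the extra seats.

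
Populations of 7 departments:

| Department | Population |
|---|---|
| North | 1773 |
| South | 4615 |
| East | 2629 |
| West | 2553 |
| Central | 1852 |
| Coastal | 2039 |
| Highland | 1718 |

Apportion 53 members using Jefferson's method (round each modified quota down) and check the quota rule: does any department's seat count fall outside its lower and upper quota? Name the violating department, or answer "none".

none

Standard quotas: North 5.470, South 14.238, East 8.111, West 7.876, Central 5.714, Coastal 6.291, Highland 5.300.
Jefferson allocation: North 5, South 15, East 8, West 8, Central 6, Coastal 6, Highland 5.
Every allocation lies between the lower and upper quota.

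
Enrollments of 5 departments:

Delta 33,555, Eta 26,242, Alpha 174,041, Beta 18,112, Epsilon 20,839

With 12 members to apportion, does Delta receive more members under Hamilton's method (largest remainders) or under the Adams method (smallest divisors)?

Hamilton: Delta 1, Eta 1, Alpha 8, Beta 1, Epsilon 1.
Adams: Delta 2, Eta 1, Alpha 7, Beta 1, Epsilon 1.
Delta gets 1 under Hamilton and 2 under Adams.

Adams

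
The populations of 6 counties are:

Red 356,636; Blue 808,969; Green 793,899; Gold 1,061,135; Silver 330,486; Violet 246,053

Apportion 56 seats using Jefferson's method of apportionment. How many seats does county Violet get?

Standard divisor 3597178/56 ≈ 64235.321; standard quotas: Red 5.552, Blue 12.594, Green 12.359, Gold 16.519, Silver 5.145, Violet 3.830.
Rounding down gives 5, 12, 12, 16, 5, 3 = 53 seats, so the divisor must be adjusted.
With modified divisor 61202.4: modified quotas Red 5.827, Blue 13.218, Green 12.972, Gold 17.338, Silver 5.400, Violet 4.020.
Rounding down: Red 5, Blue 13, Green 12, Gold 17, Silver 5, Violet 4 (total 56).
Violet receives 4.

4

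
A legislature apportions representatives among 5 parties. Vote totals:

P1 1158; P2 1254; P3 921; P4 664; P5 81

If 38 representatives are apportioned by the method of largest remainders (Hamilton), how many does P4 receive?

6

The standard divisor is 4078/38 ≈ 107.316.
Standard quotas: P1 10.791, P2 11.685, P3 8.582, P4 6.187, P5 0.755.
Lower quotas: P1 10, P2 11, P3 8, P4 6, P5 0 (sum 35, leaving 3 seats).
Remainders in descending order: P1 0.791, P5 0.755, P2 0.685, P3 0.582, P4 0.187.
The surplus seats go to P1, P5, P2.
P4 receives 6.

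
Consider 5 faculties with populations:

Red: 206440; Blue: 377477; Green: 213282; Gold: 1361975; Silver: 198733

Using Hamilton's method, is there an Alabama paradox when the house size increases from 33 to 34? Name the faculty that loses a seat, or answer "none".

At 33 seats: Red 3, Blue 5, Green 3, Gold 19, Silver 3.
At 34 seats: Red 3, Blue 5, Green 3, Gold 20, Silver 3.
No faculty's allocation decreased.

none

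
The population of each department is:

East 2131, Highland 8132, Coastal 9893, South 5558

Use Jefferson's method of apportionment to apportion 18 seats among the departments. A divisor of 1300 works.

With modified divisor 1300: modified quotas East 1.639, Highland 6.255, Coastal 7.610, South 4.275.
Rounding down: East 1, Highland 6, Coastal 7, South 4 (total 18).

East: 1, Highland: 6, Coastal: 7, South: 4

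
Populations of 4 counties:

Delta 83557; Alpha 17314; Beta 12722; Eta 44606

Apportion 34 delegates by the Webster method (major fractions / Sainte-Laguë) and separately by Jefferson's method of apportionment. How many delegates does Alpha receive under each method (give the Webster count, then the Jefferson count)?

4 and 3

Webster: Delta 18, Alpha 4, Beta 3, Eta 9.
Jefferson: Delta 19, Alpha 3, Beta 2, Eta 10.
Alpha gets 4 under Webster and 3 under Jefferson.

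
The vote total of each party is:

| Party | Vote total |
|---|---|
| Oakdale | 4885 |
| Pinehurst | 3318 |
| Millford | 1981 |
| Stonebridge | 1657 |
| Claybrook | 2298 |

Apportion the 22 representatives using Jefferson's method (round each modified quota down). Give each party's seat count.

Standard divisor 14139/22 ≈ 642.682; standard quotas: Oakdale 7.601, Pinehurst 5.163, Millford 3.082, Stonebridge 2.578, Claybrook 3.576.
Rounding down gives 7, 5, 3, 2, 3 = 20 seats, so the divisor must be adjusted.
With modified divisor 560: modified quotas Oakdale 8.723, Pinehurst 5.925, Millford 3.538, Stonebridge 2.959, Claybrook 4.104.
Rounding down: Oakdale 8, Pinehurst 5, Millford 3, Stonebridge 2, Claybrook 4 (total 22).

Oakdale=8; Pinehurst=5; Millford=3; Stonebridge=2; Claybrook=4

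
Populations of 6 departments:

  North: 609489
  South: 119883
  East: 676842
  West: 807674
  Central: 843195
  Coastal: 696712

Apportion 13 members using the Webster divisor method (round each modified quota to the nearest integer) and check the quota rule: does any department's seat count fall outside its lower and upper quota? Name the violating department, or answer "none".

Standard quotas: North 2.111, South 0.415, East 2.344, West 2.797, Central 2.920, Coastal 2.413.
Webster allocation: North 2, South 0, East 2, West 3, Central 3, Coastal 3.
Every allocation lies between the lower and upper quota.

none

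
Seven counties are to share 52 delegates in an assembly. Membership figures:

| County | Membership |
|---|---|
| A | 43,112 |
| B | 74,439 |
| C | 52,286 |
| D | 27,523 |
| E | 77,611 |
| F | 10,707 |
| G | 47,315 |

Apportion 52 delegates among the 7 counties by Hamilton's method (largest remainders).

Total 332993; standard divisor 332993/52 ≈ 6403.712.
Standard quotas: A 6.7323, B 11.6244, C 8.1650, D 4.2980, E 12.1197, F 1.6720, G 7.3887.
Lower quotas: A 6, B 11, C 8, D 4, E 12, F 1, G 7 (sum 49, leaving 3 seats).
Remainders in descending order: A 0.7323, F 0.6720, B 0.6244, G 0.3887, D 0.2980, C 0.1650, E 0.1197.
Largest remainders: A, F, B receive the extra seats.

A=7, B=12, C=8, D=4, E=12, F=2, G=7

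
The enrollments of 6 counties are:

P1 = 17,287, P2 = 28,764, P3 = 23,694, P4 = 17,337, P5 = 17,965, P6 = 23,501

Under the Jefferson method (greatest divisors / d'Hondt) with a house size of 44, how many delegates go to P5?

6

Standard divisor 128548/44 ≈ 2921.545; standard quotas: P1 5.917, P2 9.845, P3 8.110, P4 5.934, P5 6.149, P6 8.044.
Rounding down gives 5, 9, 8, 5, 6, 8 = 41 seats, so the divisor must be adjusted.
With modified divisor 2800: modified quotas P1 6.174, P2 10.273, P3 8.462, P4 6.192, P5 6.416, P6 8.393.
Rounding down: P1 6, P2 10, P3 8, P4 6, P5 6, P6 8 (total 44).
P5 receives 6.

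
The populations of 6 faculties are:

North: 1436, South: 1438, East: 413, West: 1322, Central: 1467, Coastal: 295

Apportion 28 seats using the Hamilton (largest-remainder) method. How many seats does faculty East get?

2

Standard divisor: 6371 ÷ 28 ≈ 227.536.
Standard quotas: North 6.311, South 6.320, East 1.815, West 5.810, Central 6.447, Coastal 1.296.
Lower quotas: North 6, South 6, East 1, West 5, Central 6, Coastal 1 (sum 25, leaving 3 seats).
Remainders in descending order: East 0.815, West 0.810, Central 0.447, South 0.320, North 0.311, Coastal 0.296.
Largest remainders: East, West, Central receive the extra seats.
East receives 2.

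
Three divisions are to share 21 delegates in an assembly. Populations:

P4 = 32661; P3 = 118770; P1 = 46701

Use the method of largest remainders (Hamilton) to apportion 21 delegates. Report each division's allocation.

P4 3, P3 13, P1 5

The standard divisor is 198132/21 ≈ 9434.857.
Standard quotas: P4 3.4617, P3 12.5884, P1 4.9498.
Lower quotas: P4 3, P3 12, P1 4 (sum 19, leaving 2 seats).
Remainders in descending order: P1 0.9498, P3 0.5884, P4 0.4617.
The surplus seats go to P1, P3.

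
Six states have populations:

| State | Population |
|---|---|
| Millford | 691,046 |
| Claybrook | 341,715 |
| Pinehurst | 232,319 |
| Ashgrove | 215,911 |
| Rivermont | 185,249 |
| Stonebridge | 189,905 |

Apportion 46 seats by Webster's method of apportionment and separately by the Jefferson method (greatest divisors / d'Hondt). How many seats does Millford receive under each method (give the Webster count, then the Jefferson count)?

Webster: Millford 17, Claybrook 8, Pinehurst 6, Ashgrove 5, Rivermont 5, Stonebridge 5.
Jefferson: Millford 18, Claybrook 8, Pinehurst 6, Ashgrove 5, Rivermont 4, Stonebridge 5.
Millford gets 17 under Webster and 18 under Jefferson.

17 and 18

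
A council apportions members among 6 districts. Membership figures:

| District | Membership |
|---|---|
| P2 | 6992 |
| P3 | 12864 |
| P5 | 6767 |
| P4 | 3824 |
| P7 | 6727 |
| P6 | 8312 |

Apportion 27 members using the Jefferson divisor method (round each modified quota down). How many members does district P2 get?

4

Standard divisor 45486/27 ≈ 1684.667; standard quotas: P2 4.150, P3 7.636, P5 4.017, P4 2.270, P7 3.993, P6 4.934.
Rounding down gives 4, 7, 4, 2, 3, 4 = 24 seats, so the divisor must be adjusted.
With modified divisor 1500: modified quotas P2 4.661, P3 8.576, P5 4.511, P4 2.549, P7 4.485, P6 5.541.
Rounding down: P2 4, P3 8, P5 4, P4 2, P7 4, P6 5 (total 27).
P2 receives 4.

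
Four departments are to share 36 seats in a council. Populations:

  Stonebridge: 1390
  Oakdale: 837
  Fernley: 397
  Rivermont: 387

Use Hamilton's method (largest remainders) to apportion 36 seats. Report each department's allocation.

Stonebridge: 16, Oakdale: 10, Fernley: 5, Rivermont: 5

The standard divisor is 3011/36 ≈ 83.639.
Standard quotas: Stonebridge 16.619, Oakdale 10.007, Fernley 4.747, Rivermont 4.627.
Lower quotas: Stonebridge 16, Oakdale 10, Fernley 4, Rivermont 4 (sum 34, leaving 2 seats).
Remainders in descending order: Fernley 0.747, Rivermont 0.627, Stonebridge 0.619, Oakdale 0.007.
Largest remainders: Fernley, Rivermont receive the extra seats.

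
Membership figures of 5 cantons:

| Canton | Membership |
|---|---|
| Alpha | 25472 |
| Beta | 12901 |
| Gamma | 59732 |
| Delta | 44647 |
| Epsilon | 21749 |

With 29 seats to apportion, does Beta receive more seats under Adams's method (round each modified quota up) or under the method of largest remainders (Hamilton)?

Adams

Adams: Alpha 4, Beta 3, Gamma 10, Delta 8, Epsilon 4.
Hamilton: Alpha 4, Beta 2, Gamma 11, Delta 8, Epsilon 4.
Beta gets 3 under Adams and 2 under Hamilton.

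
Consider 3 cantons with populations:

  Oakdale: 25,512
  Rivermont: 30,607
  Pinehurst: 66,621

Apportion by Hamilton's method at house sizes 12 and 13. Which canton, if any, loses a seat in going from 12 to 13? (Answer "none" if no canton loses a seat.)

At 12 seats: Oakdale 2, Rivermont 3, Pinehurst 7.
At 13 seats: Oakdale 3, Rivermont 3, Pinehurst 7.
No canton's allocation decreased.

none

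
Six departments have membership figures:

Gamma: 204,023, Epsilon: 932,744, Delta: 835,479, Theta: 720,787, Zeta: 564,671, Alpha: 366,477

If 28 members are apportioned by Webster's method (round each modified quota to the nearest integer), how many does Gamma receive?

Standard divisor 3624181/28 ≈ 129435.036; standard quotas: Gamma 1.576, Epsilon 7.206, Delta 6.455, Theta 5.569, Zeta 4.363, Alpha 2.831.
Rounding to the nearest integer gives Gamma 2, Epsilon 7, Delta 6, Theta 6, Zeta 4, Alpha 3 — total 28, matching the house size, so no adjustment is needed.
Gamma receives 2.

2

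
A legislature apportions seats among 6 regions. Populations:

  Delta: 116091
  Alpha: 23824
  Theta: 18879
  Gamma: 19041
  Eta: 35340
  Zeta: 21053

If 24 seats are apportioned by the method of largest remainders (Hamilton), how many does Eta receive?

The standard divisor is 234228/24 ≈ 9759.5.
Standard quotas: Delta 11.8952, Alpha 2.4411, Theta 1.9344, Gamma 1.9510, Eta 3.6211, Zeta 2.1572.
Lower quotas: Delta 11, Alpha 2, Theta 1, Gamma 1, Eta 3, Zeta 2 (sum 20, leaving 4 seats).
Remainders in descending order: Gamma 0.9510, Theta 0.9344, Delta 0.8952, Eta 0.6211, Alpha 0.4411, Zeta 0.1572.
The surplus seats go to Gamma, Theta, Delta, Eta.
Eta receives 4.

4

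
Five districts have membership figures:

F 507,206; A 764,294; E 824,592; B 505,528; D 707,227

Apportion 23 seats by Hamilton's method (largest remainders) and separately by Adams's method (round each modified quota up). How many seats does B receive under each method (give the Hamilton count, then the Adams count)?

Hamilton: F 4, A 5, E 6, B 3, D 5.
Adams: F 4, A 5, E 5, B 4, D 5.
B gets 3 under Hamilton and 4 under Adams.

3 and 4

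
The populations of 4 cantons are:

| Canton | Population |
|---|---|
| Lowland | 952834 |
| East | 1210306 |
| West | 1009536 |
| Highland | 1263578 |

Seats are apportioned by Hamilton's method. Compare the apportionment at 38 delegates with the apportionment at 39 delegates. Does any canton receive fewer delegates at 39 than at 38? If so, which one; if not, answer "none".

At 38 seats: Lowland 8, East 10, West 9, Highland 11.
At 39 seats: Lowland 8, East 11, West 9, Highland 11.
No canton's allocation decreased.

none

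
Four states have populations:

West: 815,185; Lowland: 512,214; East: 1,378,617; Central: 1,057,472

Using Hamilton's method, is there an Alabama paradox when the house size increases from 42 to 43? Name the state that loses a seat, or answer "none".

At 42 seats: West 9, Lowland 6, East 15, Central 12.
At 43 seats: West 9, Lowland 6, East 16, Central 12.
No state's allocation decreased.

none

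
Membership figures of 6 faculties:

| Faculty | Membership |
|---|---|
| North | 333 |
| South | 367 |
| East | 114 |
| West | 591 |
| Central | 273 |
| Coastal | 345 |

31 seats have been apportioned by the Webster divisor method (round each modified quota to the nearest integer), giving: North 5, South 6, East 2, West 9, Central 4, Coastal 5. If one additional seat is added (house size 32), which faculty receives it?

Coastal

Priority for the next seat is population ÷ (current seats + 0.5).
Priorities: North 60.545, South 56.462, East 45.600, West 62.211, Central 60.667, Coastal 62.727.
Highest priority: Coastal.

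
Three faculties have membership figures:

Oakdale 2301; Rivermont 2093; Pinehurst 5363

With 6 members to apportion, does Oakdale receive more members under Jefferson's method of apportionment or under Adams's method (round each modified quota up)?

Jefferson: Oakdale 1, Rivermont 1, Pinehurst 4.
Adams: Oakdale 2, Rivermont 1, Pinehurst 3.
Oakdale gets 1 under Jefferson and 2 under Adams.

Adams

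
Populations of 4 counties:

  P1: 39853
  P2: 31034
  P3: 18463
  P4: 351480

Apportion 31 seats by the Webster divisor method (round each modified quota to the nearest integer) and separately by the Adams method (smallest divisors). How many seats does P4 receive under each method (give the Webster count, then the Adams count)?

25 and 23

Webster: P1 3, P2 2, P3 1, P4 25.
Adams: P1 3, P2 3, P3 2, P4 23.
P4 gets 25 under Webster and 23 under Adams.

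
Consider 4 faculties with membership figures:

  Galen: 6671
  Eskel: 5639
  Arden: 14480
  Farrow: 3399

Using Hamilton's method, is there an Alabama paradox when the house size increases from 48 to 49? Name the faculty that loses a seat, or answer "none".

At 48 seats: Galen 11, Eskel 9, Arden 23, Farrow 5.
At 49 seats: Galen 11, Eskel 9, Arden 23, Farrow 6.
No faculty's allocation decreased.

none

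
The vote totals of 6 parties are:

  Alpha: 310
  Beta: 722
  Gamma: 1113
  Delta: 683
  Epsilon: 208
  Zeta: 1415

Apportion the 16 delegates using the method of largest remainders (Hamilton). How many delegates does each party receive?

Alpha 1, Beta 3, Gamma 4, Delta 2, Epsilon 1, Zeta 5

Standard divisor: 4451 ÷ 16 ≈ 278.188.
Standard quotas: Alpha 1.114, Beta 2.595, Gamma 4.001, Delta 2.455, Epsilon 0.748, Zeta 5.086.
Lower quotas: Alpha 1, Beta 2, Gamma 4, Delta 2, Epsilon 0, Zeta 5 (sum 14, leaving 2 seats).
Remainders in descending order: Epsilon 0.748, Beta 0.595, Delta 0.455, Alpha 0.114, Zeta 0.086, Gamma 0.001.
Largest remainders: Epsilon, Beta receive the extra seats.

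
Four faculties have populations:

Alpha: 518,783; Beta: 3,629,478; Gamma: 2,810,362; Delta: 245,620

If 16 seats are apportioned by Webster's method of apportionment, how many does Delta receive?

Standard divisor 7204243/16 ≈ 450265.188; standard quotas: Alpha 1.152, Beta 8.061, Gamma 6.242, Delta 0.546.
Rounding to the nearest integer gives Alpha 1, Beta 8, Gamma 6, Delta 1 — total 16, matching the house size, so no adjustment is needed.
Delta receives 1.

1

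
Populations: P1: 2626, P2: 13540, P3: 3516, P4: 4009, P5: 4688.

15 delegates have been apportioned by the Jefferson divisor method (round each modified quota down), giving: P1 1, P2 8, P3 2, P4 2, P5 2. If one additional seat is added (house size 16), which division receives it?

P5

Priority for the next seat is population ÷ (current seats + 1).
Priorities: P1 1313.000, P2 1504.444, P3 1172.000, P4 1336.333, P5 1562.667.
Highest priority: P5.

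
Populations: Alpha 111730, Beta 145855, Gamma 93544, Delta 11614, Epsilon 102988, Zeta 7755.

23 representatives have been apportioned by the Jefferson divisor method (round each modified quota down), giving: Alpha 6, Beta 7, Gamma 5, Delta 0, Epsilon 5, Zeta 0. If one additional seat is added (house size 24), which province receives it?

Beta

Priority for the next seat is population ÷ (current seats + 1).
Priorities: Alpha 15961.429, Beta 18231.875, Gamma 15590.667, Delta 11614.000, Epsilon 17164.667, Zeta 7755.000.
Highest priority: Beta.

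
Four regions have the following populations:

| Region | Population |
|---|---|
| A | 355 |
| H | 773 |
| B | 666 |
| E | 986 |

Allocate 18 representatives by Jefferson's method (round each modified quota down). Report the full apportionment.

A=2, H=5, B=4, E=7

Standard divisor 2780/18 ≈ 154.444; standard quotas: A 2.299, H 5.005, B 4.312, E 6.384.
Rounding down gives 2, 5, 4, 6 = 17 seats, so the divisor must be adjusted.
With modified divisor 140: modified quotas A 2.536, H 5.521, B 4.757, E 7.043.
Rounding down: A 2, H 5, B 4, E 7 (total 18).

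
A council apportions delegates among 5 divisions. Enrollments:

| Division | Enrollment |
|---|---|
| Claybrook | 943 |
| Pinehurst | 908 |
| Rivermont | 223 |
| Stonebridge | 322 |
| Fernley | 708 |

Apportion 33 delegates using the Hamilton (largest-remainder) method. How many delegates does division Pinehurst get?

The standard divisor is 3104/33 ≈ 94.061.
Standard quotas: Claybrook 10.025, Pinehurst 9.653, Rivermont 2.371, Stonebridge 3.423, Fernley 7.527.
Lower quotas: Claybrook 10, Pinehurst 9, Rivermont 2, Stonebridge 3, Fernley 7 (sum 31, leaving 2 seats).
Remainders in descending order: Pinehurst 0.653, Fernley 0.527, Stonebridge 0.423, Rivermont 0.371, Claybrook 0.025.
Largest remainders: Pinehurst, Fernley receive the extra seats.
Pinehurst receives 10.

10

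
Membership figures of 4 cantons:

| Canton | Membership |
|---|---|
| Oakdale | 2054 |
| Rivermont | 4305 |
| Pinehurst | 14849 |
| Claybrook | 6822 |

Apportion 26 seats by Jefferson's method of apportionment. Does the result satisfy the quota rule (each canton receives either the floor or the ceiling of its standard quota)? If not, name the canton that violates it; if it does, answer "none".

none

Standard quotas: Oakdale 1.905, Rivermont 3.993, Pinehurst 13.774, Claybrook 6.328.
Jefferson allocation: Oakdale 2, Rivermont 4, Pinehurst 14, Claybrook 6.
Every allocation lies between the lower and upper quota.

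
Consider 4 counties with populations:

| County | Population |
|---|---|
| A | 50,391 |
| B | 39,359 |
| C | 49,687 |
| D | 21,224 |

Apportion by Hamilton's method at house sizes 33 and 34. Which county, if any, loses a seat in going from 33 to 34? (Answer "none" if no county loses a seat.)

At 33 seats: A 10, B 8, C 10, D 5.
At 34 seats: A 11, B 8, C 11, D 4.
D drops from 5 to 4.

D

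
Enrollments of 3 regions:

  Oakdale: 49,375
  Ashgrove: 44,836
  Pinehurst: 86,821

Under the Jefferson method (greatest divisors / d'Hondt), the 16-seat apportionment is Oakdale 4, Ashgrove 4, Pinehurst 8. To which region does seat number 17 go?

Priority for the next seat is population ÷ (current seats + 1).
Priorities: Oakdale 9875.000, Ashgrove 8967.200, Pinehurst 9646.778.
Highest priority: Oakdale.

Oakdale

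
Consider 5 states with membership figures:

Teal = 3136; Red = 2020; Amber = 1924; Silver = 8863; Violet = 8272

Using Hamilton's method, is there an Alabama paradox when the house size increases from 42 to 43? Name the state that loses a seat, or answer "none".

Teal

At 42 seats: Teal 6, Red 4, Amber 3, Silver 15, Violet 14.
At 43 seats: Teal 5, Red 4, Amber 3, Silver 16, Violet 15.
Teal drops from 6 to 5.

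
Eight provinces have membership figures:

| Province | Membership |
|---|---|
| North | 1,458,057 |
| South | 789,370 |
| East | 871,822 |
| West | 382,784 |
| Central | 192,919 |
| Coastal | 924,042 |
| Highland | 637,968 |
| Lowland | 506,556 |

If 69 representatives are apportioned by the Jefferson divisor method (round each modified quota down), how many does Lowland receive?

Standard divisor 5763518/69 ≈ 83529.246; standard quotas: North 17.456, South 9.450, East 10.437, West 4.583, Central 2.310, Coastal 11.062, Highland 7.638, Lowland 6.064.
Rounding down gives 17, 9, 10, 4, 2, 11, 7, 6 = 66 seats, so the divisor must be adjusted.
With modified divisor 79100: modified quotas North 18.433, South 9.979, East 11.022, West 4.839, Central 2.439, Coastal 11.682, Highland 8.065, Lowland 6.404.
Rounding down: North 18, South 9, East 11, West 4, Central 2, Coastal 11, Highland 8, Lowland 6 (total 69).
Lowland receives 6.

6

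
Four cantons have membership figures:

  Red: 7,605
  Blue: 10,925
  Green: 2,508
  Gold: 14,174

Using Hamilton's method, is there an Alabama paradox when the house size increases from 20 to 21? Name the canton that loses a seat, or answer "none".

At 20 seats: Red 4, Blue 6, Green 2, Gold 8.
At 21 seats: Red 5, Blue 7, Green 1, Gold 8.
Green drops from 2 to 1.

Green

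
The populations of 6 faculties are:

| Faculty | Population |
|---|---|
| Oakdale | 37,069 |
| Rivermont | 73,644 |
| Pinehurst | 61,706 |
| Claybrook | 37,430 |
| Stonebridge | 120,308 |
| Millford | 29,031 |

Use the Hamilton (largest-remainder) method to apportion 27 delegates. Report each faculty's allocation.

Standard divisor: 359188 ÷ 27 ≈ 13303.259.
Standard quotas: Oakdale 2.7865, Rivermont 5.5358, Pinehurst 4.6384, Claybrook 2.8136, Stonebridge 9.0435, Millford 2.1822.
Lower quotas: Oakdale 2, Rivermont 5, Pinehurst 4, Claybrook 2, Stonebridge 9, Millford 2 (sum 24, leaving 3 seats).
Remainders in descending order: Claybrook 0.8136, Oakdale 0.7865, Pinehurst 0.6384, Rivermont 0.5358, Millford 0.1822, Stonebridge 0.0435.
The surplus seats go to Claybrook, Oakdale, Pinehurst.

Oakdale 3, Rivermont 5, Pinehurst 5, Claybrook 3, Stonebridge 9, Millford 2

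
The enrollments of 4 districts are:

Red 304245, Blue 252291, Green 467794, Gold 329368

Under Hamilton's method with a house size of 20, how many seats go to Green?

Total 1353698; standard divisor 1353698/20 ≈ 67684.9.
Standard quotas: Red 4.4950, Blue 3.7274, Green 6.9113, Gold 4.8662.
Lower quotas: Red 4, Blue 3, Green 6, Gold 4 (sum 17, leaving 3 seats).
Remainders in descending order: Green 0.9113, Gold 0.8662, Blue 0.7274, Red 0.4950.
Largest remainders: Green, Gold, Blue receive the extra seats.
Green receives 7.

7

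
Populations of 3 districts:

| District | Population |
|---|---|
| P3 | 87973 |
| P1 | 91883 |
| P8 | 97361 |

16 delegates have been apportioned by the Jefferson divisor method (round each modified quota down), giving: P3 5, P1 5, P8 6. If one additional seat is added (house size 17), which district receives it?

P1

Priority for the next seat is population ÷ (current seats + 1).
Priorities: P3 14662.167, P1 15313.833, P8 13908.714.
Highest priority: P1.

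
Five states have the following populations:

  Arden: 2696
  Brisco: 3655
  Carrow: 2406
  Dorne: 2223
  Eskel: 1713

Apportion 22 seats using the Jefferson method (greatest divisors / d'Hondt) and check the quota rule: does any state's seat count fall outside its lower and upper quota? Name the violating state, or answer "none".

none

Standard quotas: Arden 4.673, Brisco 6.335, Carrow 4.170, Dorne 3.853, Eskel 2.969.
Jefferson allocation: Arden 5, Brisco 6, Carrow 4, Dorne 4, Eskel 3.
Every allocation lies between the lower and upper quota.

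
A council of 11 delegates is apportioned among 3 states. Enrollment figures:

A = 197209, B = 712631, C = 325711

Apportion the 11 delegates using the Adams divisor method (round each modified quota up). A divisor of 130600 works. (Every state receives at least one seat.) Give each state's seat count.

A: 2, B: 6, C: 3

With modified divisor 130600: modified quotas A 1.510, B 5.457, C 2.494.
Rounding up: A 2, B 6, C 3 (total 11).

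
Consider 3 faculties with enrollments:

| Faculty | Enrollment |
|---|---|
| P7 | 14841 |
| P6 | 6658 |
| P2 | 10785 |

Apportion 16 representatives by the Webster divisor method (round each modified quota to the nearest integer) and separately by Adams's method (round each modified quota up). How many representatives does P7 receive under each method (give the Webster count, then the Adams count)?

Webster: P7 8, P6 3, P2 5.
Adams: P7 7, P6 4, P2 5.
P7 gets 8 under Webster and 7 under Adams.

8 and 7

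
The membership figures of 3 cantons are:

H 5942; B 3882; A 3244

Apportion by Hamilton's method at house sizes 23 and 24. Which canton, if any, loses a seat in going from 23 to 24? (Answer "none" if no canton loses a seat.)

At 23 seats: H 10, B 7, A 6.
At 24 seats: H 11, B 7, A 6.
No canton's allocation decreased.

none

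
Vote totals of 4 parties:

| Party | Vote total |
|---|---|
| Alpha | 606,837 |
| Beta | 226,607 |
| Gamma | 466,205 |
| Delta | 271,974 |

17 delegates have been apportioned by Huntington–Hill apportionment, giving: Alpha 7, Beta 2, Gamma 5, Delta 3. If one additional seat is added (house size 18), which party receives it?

Beta

Priority for the next seat is population ÷ (√(s·(s+1))).
Priorities: Alpha 81092.005, Beta 92511.920, Gamma 85116.998, Delta 78512.131.
Highest priority: Beta.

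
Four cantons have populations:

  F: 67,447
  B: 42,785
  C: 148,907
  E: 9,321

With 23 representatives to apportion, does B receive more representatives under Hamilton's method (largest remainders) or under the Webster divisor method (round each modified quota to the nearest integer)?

Webster

Hamilton: F 6, B 3, C 13, E 1.
Webster: F 6, B 4, C 12, E 1.
B gets 3 under Hamilton and 4 under Webster.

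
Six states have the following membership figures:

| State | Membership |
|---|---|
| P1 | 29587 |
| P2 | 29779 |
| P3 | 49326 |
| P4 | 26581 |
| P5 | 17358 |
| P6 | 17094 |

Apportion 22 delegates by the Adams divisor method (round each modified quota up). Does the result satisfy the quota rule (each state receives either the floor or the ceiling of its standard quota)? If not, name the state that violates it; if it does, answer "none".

Standard quotas: P1 3.835, P2 3.860, P3 6.394, P4 3.445, P5 2.250, P6 2.216.
Adams allocation: P1 4, P2 4, P3 6, P4 4, P5 2, P6 2.
Every allocation lies between the lower and upper quota.

none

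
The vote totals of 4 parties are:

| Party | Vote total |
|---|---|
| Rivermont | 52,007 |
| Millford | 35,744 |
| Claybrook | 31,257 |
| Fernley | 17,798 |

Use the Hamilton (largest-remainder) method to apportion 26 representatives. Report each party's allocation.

The standard divisor is 136806/26 ≈ 5261.769.
Standard quotas: Rivermont 9.8839, Millford 6.7932, Claybrook 5.9404, Fernley 3.3825.
Lower quotas: Rivermont 9, Millford 6, Claybrook 5, Fernley 3 (sum 23, leaving 3 seats).
Remainders in descending order: Claybrook 0.9404, Rivermont 0.8839, Millford 0.7932, Fernley 0.3825.
Largest remainders: Claybrook, Rivermont, Millford receive the extra seats.

Rivermont: 10, Millford: 7, Claybrook: 6, Fernley: 3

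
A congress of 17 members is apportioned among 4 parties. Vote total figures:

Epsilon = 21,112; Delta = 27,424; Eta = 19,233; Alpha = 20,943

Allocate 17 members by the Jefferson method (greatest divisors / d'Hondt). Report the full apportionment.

Epsilon=4, Delta=5, Eta=4, Alpha=4

Standard divisor 88712/17 ≈ 5218.353; standard quotas: Epsilon 4.046, Delta 5.255, Eta 3.686, Alpha 4.013.
Rounding down gives 4, 5, 3, 4 = 16 seats, so the divisor must be adjusted.
With modified divisor 4700: modified quotas Epsilon 4.492, Delta 5.835, Eta 4.092, Alpha 4.456.
Rounding down: Epsilon 4, Delta 5, Eta 4, Alpha 4 (total 17).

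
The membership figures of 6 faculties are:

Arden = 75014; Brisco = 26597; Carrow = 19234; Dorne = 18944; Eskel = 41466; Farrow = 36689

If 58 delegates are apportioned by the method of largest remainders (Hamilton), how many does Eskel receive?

11

Standard divisor: 217944 ÷ 58 ≈ 3757.655.
Standard quotas: Arden 19.9630, Brisco 7.0781, Carrow 5.1186, Dorne 5.0414, Eskel 11.0351, Farrow 9.7638.
Lower quotas: Arden 19, Brisco 7, Carrow 5, Dorne 5, Eskel 11, Farrow 9 (sum 56, leaving 2 seats).
Remainders in descending order: Arden 0.9630, Farrow 0.7638, Carrow 0.1186, Brisco 0.0781, Dorne 0.0414, Eskel 0.0351.
Largest remainders: Arden, Farrow receive the extra seats.
Eskel receives 11.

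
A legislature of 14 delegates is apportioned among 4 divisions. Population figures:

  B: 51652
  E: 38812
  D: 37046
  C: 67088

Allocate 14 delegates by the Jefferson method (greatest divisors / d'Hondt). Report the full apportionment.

Standard divisor 194598/14 ≈ 13899.857; standard quotas: B 3.716, E 2.792, D 2.665, C 4.827.
Rounding down gives 3, 2, 2, 4 = 11 seats, so the divisor must be adjusted.
With modified divisor 12600: modified quotas B 4.099, E 3.080, D 2.940, C 5.324.
Rounding down: B 4, E 3, D 2, C 5 (total 14).

B 4, E 3, D 2, C 5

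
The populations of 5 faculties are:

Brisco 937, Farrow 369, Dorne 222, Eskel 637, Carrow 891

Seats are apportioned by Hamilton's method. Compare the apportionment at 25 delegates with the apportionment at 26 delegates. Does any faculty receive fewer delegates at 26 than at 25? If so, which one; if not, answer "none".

At 25 seats: Brisco 8, Farrow 3, Dorne 2, Eskel 5, Carrow 7.
At 26 seats: Brisco 8, Farrow 3, Dorne 2, Eskel 5, Carrow 8.
No faculty's allocation decreased.

none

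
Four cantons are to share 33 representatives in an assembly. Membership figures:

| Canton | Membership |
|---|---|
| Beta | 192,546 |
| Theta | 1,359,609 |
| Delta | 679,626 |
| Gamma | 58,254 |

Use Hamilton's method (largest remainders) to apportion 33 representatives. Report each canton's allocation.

Total 2290035; standard divisor 2290035/33 = 69395.
Standard quotas: Beta 2.7746, Theta 19.5923, Delta 9.7936, Gamma 0.8395.
Lower quotas: Beta 2, Theta 19, Delta 9, Gamma 0 (sum 30, leaving 3 seats).
Remainders in descending order: Gamma 0.8395, Delta 0.7936, Beta 0.7746, Theta 0.5923.
Largest remainders: Gamma, Delta, Beta receive the extra seats.

Beta 3; Theta 19; Delta 10; Gamma 1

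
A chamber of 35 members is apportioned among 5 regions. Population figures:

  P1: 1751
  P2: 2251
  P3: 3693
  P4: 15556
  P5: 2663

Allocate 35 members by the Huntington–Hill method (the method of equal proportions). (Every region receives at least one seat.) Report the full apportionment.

P1=2, P2=3, P3=5, P4=21, P5=4

With divisor 741: modified quotas P1 2.363, P2 3.038, P3 4.984, P4 20.993, P5 3.594.
Geometric-mean thresholds: P1 √(2·3)=2.449, P2 √(3·4)=3.464, P3 √(4·5)=4.472, P4 √(20·21)=20.494, P5 √(3·4)=3.464.
Each quota rounded against its threshold gives P1 2, P2 3, P3 5, P4 21, P5 4 (total 35).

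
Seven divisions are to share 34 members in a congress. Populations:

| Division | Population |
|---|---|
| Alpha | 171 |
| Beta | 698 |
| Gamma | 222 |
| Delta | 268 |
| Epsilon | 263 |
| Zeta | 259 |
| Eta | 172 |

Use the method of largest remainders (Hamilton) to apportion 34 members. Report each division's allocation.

Alpha=3, Beta=12, Gamma=4, Delta=4, Epsilon=4, Zeta=4, Eta=3

The standard divisor is 2053/34 ≈ 60.382.
Standard quotas: Alpha 2.832, Beta 11.560, Gamma 3.677, Delta 4.438, Epsilon 4.356, Zeta 4.289, Eta 2.849.
Lower quotas: Alpha 2, Beta 11, Gamma 3, Delta 4, Epsilon 4, Zeta 4, Eta 2 (sum 30, leaving 4 seats).
Remainders in descending order: Eta 0.849, Alpha 0.832, Gamma 0.677, Beta 0.560, Delta 0.438, Epsilon 0.356, Zeta 0.289.
Largest remainders: Eta, Alpha, Gamma, Beta receive the extra seats.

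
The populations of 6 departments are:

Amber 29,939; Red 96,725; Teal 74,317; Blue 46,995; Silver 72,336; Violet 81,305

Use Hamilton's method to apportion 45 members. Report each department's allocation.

Total 401617; standard divisor 401617/45 ≈ 8924.822.
Standard quotas: Amber 3.3546, Red 10.8378, Teal 8.3270, Blue 5.2657, Silver 8.1050, Violet 9.1100.
Lower quotas: Amber 3, Red 10, Teal 8, Blue 5, Silver 8, Violet 9 (sum 43, leaving 2 seats).
Remainders in descending order: Red 0.8378, Amber 0.3546, Teal 0.3270, Blue 0.2657, Violet 0.1100, Silver 0.1050.
Largest remainders: Red, Amber receive the extra seats.

Amber: 4; Red: 11; Teal: 8; Blue: 5; Silver: 8; Violet: 9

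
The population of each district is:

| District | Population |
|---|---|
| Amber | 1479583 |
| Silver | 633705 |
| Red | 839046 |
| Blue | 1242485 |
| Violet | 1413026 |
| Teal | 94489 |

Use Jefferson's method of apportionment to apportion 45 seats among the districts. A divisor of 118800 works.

Amber 12, Silver 5, Red 7, Blue 10, Violet 11, Teal 0

With modified divisor 118800: modified quotas Amber 12.454, Silver 5.334, Red 7.063, Blue 10.459, Violet 11.894, Teal 0.795.
Rounding down: Amber 12, Silver 5, Red 7, Blue 10, Violet 11, Teal 0 (total 45).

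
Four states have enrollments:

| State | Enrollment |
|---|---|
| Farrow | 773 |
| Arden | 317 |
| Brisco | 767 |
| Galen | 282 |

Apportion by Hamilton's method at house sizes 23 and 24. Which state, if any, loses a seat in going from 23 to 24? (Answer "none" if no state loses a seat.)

Arden

At 23 seats: Farrow 8, Arden 4, Brisco 8, Galen 3.
At 24 seats: Farrow 9, Arden 3, Brisco 9, Galen 3.
Arden drops from 4 to 3.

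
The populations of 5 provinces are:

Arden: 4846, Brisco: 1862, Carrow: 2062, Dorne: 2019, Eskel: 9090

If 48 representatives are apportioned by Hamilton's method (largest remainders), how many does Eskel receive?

22

The standard divisor is 19879/48 ≈ 414.146.
Standard quotas: Arden 11.7012, Brisco 4.4960, Carrow 4.9789, Dorne 4.8751, Eskel 21.9488.
Lower quotas: Arden 11, Brisco 4, Carrow 4, Dorne 4, Eskel 21 (sum 44, leaving 4 seats).
Remainders in descending order: Carrow 0.9789, Eskel 0.9488, Dorne 0.8751, Arden 0.7012, Brisco 0.4960.
Largest remainders: Carrow, Eskel, Dorne, Arden receive the extra seats.
Eskel receives 22.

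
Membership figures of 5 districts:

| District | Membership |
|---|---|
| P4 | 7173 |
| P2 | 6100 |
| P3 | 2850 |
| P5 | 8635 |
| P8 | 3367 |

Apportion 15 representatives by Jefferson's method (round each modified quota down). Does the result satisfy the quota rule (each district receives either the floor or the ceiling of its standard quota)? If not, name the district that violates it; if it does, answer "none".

Standard quotas: P4 3.826, P2 3.253, P3 1.520, P5 4.605, P8 1.796.
Jefferson allocation: P4 4, P2 3, P3 1, P5 5, P8 2.
Every allocation lies between the lower and upper quota.

none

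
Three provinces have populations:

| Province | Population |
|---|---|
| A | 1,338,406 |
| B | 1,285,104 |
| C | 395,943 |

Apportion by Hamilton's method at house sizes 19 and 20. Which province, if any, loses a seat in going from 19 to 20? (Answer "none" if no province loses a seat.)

At 19 seats: A 8, B 8, C 3.
At 20 seats: A 9, B 8, C 3.
No province's allocation decreased.

none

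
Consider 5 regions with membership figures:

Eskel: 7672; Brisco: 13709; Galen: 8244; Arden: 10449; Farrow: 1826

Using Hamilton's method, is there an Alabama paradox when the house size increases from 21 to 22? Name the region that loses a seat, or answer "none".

At 21 seats: Eskel 4, Brisco 7, Galen 4, Arden 5, Farrow 1.
At 22 seats: Eskel 4, Brisco 7, Galen 4, Arden 6, Farrow 1.
No region's allocation decreased.

none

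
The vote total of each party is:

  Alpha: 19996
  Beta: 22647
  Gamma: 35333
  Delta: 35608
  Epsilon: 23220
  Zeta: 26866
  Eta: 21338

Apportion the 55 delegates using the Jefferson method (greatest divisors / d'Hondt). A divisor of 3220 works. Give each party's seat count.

With modified divisor 3220: modified quotas Alpha 6.210, Beta 7.033, Gamma 10.973, Delta 11.058, Epsilon 7.211, Zeta 8.343, Eta 6.627.
Rounding down: Alpha 6, Beta 7, Gamma 10, Delta 11, Epsilon 7, Zeta 8, Eta 6 (total 55).

Alpha=6, Beta=7, Gamma=10, Delta=11, Epsilon=7, Zeta=8, Eta=6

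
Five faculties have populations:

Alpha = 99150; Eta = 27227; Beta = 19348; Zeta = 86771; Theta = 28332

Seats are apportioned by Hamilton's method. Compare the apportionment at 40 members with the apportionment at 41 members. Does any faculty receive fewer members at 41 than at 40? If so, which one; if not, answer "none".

At 40 seats: Alpha 15, Eta 4, Beta 3, Zeta 13, Theta 5.
At 41 seats: Alpha 16, Eta 4, Beta 3, Zeta 14, Theta 4.
Theta drops from 5 to 4.

Theta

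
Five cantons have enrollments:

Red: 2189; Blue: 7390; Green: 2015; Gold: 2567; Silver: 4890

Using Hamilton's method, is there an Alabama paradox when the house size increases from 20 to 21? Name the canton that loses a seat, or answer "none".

At 20 seats: Red 2, Blue 8, Green 2, Gold 3, Silver 5.
At 21 seats: Red 3, Blue 8, Green 2, Gold 3, Silver 5.
No canton's allocation decreased.

none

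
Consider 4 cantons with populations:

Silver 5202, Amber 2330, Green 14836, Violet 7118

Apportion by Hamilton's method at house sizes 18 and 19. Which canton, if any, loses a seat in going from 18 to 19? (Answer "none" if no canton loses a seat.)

At 18 seats: Silver 3, Amber 2, Green 9, Violet 4.
At 19 seats: Silver 3, Amber 1, Green 10, Violet 5.
Amber drops from 2 to 1.

Amber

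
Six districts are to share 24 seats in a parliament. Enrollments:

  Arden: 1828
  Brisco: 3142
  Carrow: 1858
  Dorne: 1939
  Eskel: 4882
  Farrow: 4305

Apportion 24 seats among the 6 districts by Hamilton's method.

Total 17954; standard divisor 17954/24 ≈ 748.083.
Standard quotas: Arden 2.444, Brisco 4.200, Carrow 2.484, Dorne 2.592, Eskel 6.526, Farrow 5.755.
Lower quotas: Arden 2, Brisco 4, Carrow 2, Dorne 2, Eskel 6, Farrow 5 (sum 21, leaving 3 seats).
Remainders in descending order: Farrow 0.755, Dorne 0.592, Eskel 0.526, Carrow 0.484, Arden 0.444, Brisco 0.200.
The surplus seats go to Farrow, Dorne, Eskel.

Arden 2; Brisco 4; Carrow 2; Dorne 3; Eskel 7; Farrow 6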